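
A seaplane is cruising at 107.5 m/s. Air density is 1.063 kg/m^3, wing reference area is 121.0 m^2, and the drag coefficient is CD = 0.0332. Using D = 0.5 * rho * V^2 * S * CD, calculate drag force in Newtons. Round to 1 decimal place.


Step 1: Dynamic pressure q = 0.5 * 1.063 * 107.5^2 = 6142.1469 Pa
Step 2: Drag D = q * S * CD = 6142.1469 * 121.0 * 0.0332
Step 3: D = 24674.2 N

24674.2


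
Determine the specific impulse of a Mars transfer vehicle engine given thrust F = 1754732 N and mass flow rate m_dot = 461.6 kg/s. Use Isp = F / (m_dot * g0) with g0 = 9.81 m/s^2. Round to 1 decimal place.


Step 1: m_dot * g0 = 461.6 * 9.81 = 4528.3
Step 2: Isp = 1754732 / 4528.3 = 387.5 s

387.5


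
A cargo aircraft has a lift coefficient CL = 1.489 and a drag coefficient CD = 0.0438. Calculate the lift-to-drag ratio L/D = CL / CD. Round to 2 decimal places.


Step 1: L/D = CL / CD = 1.489 / 0.0438
Step 2: L/D = 34.00

34.00


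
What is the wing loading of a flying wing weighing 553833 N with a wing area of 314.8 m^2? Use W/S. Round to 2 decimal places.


Step 1: Wing loading = W / S = 553833 / 314.8
Step 2: Wing loading = 1759.32 N/m^2

1759.32


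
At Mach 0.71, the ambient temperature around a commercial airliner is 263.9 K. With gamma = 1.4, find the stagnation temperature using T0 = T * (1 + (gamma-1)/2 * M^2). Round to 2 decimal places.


Step 1: (gamma-1)/2 = 0.2
Step 2: M^2 = 0.5041
Step 3: 1 + 0.2 * 0.5041 = 1.10082
Step 4: T0 = 263.9 * 1.10082 = 290.51 K

290.51


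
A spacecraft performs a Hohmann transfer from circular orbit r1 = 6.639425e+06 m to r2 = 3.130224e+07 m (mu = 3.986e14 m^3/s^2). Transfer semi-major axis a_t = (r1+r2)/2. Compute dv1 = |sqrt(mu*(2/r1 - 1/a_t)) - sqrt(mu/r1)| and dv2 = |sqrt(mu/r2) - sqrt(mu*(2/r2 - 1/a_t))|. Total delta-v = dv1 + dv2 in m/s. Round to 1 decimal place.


Step 1: Transfer semi-major axis a_t = (6.639425e+06 + 3.130224e+07) / 2 = 1.897083e+07 m
Step 2: v1 (circular at r1) = sqrt(mu/r1) = 7748.25 m/s
Step 3: v_t1 = sqrt(mu*(2/r1 - 1/a_t)) = 9952.86 m/s
Step 4: dv1 = |9952.86 - 7748.25| = 2204.61 m/s
Step 5: v2 (circular at r2) = 3568.46 m/s, v_t2 = 2111.07 m/s
Step 6: dv2 = |3568.46 - 2111.07| = 1457.39 m/s
Step 7: Total delta-v = 2204.61 + 1457.39 = 3662.0 m/s

3662.0


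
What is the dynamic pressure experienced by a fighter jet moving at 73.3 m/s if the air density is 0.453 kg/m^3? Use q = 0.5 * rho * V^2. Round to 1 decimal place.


Step 1: V^2 = 73.3^2 = 5372.89
Step 2: q = 0.5 * 0.453 * 5372.89
Step 3: q = 1217.0 Pa

1217.0


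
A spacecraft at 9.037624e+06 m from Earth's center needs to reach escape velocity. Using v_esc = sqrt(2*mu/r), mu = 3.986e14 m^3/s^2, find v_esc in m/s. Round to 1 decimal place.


Step 1: 2*mu/r = 2 * 3.986e14 / 9.037624e+06 = 88209024.8499
Step 2: v_esc = sqrt(88209024.8499) = 9392.0 m/s

9392.0


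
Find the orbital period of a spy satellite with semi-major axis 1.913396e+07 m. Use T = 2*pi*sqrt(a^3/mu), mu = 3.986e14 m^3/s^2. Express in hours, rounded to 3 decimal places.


Step 1: a^3 / mu = 7.005104e+21 / 3.986e14 = 1.757427e+07
Step 2: sqrt(1.757427e+07) = 4192.1677 s
Step 3: T = 2*pi * 4192.1677 = 26340.17 s
Step 4: T in hours = 26340.17 / 3600 = 7.317 hours

7.317


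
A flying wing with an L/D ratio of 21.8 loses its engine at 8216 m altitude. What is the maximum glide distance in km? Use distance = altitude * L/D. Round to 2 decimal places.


Step 1: Glide distance = altitude * L/D = 8216 * 21.8 = 179108.8 m
Step 2: Convert to km: 179108.8 / 1000 = 179.11 km

179.11


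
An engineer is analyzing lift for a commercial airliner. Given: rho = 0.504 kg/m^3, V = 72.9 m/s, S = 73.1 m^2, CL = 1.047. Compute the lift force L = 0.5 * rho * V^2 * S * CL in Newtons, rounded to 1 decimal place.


Step 1: Calculate dynamic pressure q = 0.5 * 0.504 * 72.9^2 = 0.5 * 0.504 * 5314.41 = 1339.2313 Pa
Step 2: Multiply by wing area and lift coefficient: L = 1339.2313 * 73.1 * 1.047
Step 3: L = 97897.8095 * 1.047 = 102499.0 N

102499.0


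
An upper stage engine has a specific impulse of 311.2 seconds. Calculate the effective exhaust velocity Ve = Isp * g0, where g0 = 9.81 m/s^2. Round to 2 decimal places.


Step 1: Ve = Isp * g0 = 311.2 * 9.81
Step 2: Ve = 3052.87 m/s

3052.87


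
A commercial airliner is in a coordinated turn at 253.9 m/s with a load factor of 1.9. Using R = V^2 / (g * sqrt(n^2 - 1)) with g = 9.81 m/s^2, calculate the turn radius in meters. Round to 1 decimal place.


Step 1: V^2 = 253.9^2 = 64465.21
Step 2: n^2 - 1 = 1.9^2 - 1 = 2.61
Step 3: sqrt(2.61) = 1.615549
Step 4: R = 64465.21 / (9.81 * 1.615549) = 4067.6 m

4067.6


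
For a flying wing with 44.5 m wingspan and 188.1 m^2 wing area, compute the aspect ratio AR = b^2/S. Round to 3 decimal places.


Step 1: b^2 = 44.5^2 = 1980.25
Step 2: AR = 1980.25 / 188.1 = 10.528

10.528


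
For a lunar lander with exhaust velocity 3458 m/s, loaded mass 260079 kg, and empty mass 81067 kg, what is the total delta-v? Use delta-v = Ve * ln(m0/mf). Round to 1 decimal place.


Step 1: Mass ratio m0/mf = 260079 / 81067 = 3.208198
Step 2: ln(3.208198) = 1.165709
Step 3: delta-v = 3458 * 1.165709 = 4031.0 m/s

4031.0


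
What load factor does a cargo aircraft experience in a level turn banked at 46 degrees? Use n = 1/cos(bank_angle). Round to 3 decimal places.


Step 1: Convert 46 degrees to radians = 0.802851
Step 2: cos(46 deg) = 0.694658
Step 3: n = 1 / 0.694658 = 1.440

1.440


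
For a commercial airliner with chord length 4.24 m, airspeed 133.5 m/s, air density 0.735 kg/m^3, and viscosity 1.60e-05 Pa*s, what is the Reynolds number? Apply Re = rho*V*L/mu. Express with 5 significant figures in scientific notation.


Step 1: Numerator = rho * V * L = 0.735 * 133.5 * 4.24 = 416.0394
Step 2: Re = 416.0394 / 1.60e-05
Step 3: Re = 2.6002e+07

2.6002e+07


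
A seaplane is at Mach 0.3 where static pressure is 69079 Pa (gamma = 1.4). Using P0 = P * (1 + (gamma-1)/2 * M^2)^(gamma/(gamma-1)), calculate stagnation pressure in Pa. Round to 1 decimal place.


Step 1: (gamma-1)/2 * M^2 = 0.2 * 0.09 = 0.018
Step 2: 1 + 0.018 = 1.018
Step 3: Exponent gamma/(gamma-1) = 3.5
Step 4: P0 = 69079 * 1.018^3.5 = 73529.8 Pa

73529.8


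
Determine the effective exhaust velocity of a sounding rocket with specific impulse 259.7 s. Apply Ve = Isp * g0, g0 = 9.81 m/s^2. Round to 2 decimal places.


Step 1: Ve = Isp * g0 = 259.7 * 9.81
Step 2: Ve = 2547.66 m/s

2547.66


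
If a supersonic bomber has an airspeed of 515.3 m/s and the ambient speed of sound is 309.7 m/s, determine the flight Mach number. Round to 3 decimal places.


Step 1: M = V / a = 515.3 / 309.7
Step 2: M = 1.664

1.664


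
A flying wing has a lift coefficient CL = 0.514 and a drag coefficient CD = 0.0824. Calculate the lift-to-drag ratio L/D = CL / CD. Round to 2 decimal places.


Step 1: L/D = CL / CD = 0.514 / 0.0824
Step 2: L/D = 6.24

6.24


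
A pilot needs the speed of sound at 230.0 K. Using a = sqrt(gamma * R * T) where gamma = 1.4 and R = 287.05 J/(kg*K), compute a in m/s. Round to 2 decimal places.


Step 1: gamma * R * T = 1.4 * 287.05 * 230.0 = 92430.1
Step 2: a = sqrt(92430.1) = 304.02 m/s

304.02


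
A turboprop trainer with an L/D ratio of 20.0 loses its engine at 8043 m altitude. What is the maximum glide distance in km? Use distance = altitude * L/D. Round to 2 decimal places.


Step 1: Glide distance = altitude * L/D = 8043 * 20.0 = 160860.0 m
Step 2: Convert to km: 160860.0 / 1000 = 160.86 km

160.86


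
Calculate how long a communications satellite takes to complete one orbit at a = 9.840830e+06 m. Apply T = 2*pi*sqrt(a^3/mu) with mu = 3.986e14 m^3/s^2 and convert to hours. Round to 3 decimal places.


Step 1: a^3 / mu = 9.530050e+20 / 3.986e14 = 2.390881e+06
Step 2: sqrt(2.390881e+06) = 1546.2473 s
Step 3: T = 2*pi * 1546.2473 = 9715.36 s
Step 4: T in hours = 9715.36 / 3600 = 2.699 hours

2.699


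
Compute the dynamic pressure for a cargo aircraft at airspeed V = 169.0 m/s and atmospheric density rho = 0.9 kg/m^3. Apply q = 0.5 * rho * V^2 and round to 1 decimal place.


Step 1: V^2 = 169.0^2 = 28561.0
Step 2: q = 0.5 * 0.9 * 28561.0
Step 3: q = 12852.5 Pa

12852.5


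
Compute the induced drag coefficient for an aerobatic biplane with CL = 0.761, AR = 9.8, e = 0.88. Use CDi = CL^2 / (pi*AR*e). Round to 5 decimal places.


Step 1: CL^2 = 0.761^2 = 0.579121
Step 2: pi * AR * e = 3.14159 * 9.8 * 0.88 = 27.093095
Step 3: CDi = 0.579121 / 27.093095 = 0.02138

0.02138


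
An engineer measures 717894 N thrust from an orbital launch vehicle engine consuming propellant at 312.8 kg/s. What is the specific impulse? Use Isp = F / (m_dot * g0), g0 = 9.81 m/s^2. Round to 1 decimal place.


Step 1: m_dot * g0 = 312.8 * 9.81 = 3068.57
Step 2: Isp = 717894 / 3068.57 = 234.0 s

234.0


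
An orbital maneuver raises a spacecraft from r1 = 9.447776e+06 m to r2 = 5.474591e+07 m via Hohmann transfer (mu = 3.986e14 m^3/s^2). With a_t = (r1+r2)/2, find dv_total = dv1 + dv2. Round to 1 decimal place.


Step 1: Transfer semi-major axis a_t = (9.447776e+06 + 5.474591e+07) / 2 = 3.209684e+07 m
Step 2: v1 (circular at r1) = sqrt(mu/r1) = 6495.37 m/s
Step 3: v_t1 = sqrt(mu*(2/r1 - 1/a_t)) = 8482.98 m/s
Step 4: dv1 = |8482.98 - 6495.37| = 1987.61 m/s
Step 5: v2 (circular at r2) = 2698.32 m/s, v_t2 = 1463.95 m/s
Step 6: dv2 = |2698.32 - 1463.95| = 1234.37 m/s
Step 7: Total delta-v = 1987.61 + 1234.37 = 3222.0 m/s

3222.0


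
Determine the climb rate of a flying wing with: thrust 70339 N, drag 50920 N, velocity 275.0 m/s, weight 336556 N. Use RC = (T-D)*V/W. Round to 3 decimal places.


Step 1: Excess thrust = T - D = 70339 - 50920 = 19419 N
Step 2: Excess power = 19419 * 275.0 = 5340225.0 W
Step 3: RC = 5340225.0 / 336556 = 15.867 m/s

15.867


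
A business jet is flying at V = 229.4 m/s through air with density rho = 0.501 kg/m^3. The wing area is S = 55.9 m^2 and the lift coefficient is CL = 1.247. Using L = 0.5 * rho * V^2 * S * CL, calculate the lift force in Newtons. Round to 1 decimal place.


Step 1: Calculate dynamic pressure q = 0.5 * 0.501 * 229.4^2 = 0.5 * 0.501 * 52624.36 = 13182.4022 Pa
Step 2: Multiply by wing area and lift coefficient: L = 13182.4022 * 55.9 * 1.247
Step 3: L = 736896.2819 * 1.247 = 918909.7 N

918909.7


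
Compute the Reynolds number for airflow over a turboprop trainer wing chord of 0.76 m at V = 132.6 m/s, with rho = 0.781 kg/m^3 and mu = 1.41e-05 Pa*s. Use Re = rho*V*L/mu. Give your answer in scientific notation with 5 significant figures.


Step 1: Numerator = rho * V * L = 0.781 * 132.6 * 0.76 = 78.706056
Step 2: Re = 78.706056 / 1.41e-05
Step 3: Re = 5.5820e+06

5.5820e+06


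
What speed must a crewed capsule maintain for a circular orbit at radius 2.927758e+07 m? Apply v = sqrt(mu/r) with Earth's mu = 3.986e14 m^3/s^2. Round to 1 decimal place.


Step 1: mu / r = 3.986e14 / 2.927758e+07 = 13614513.2214
Step 2: v = sqrt(13614513.2214) = 3689.8 m/s

3689.8


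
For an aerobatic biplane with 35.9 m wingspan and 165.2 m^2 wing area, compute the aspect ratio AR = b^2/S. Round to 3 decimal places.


Step 1: b^2 = 35.9^2 = 1288.81
Step 2: AR = 1288.81 / 165.2 = 7.802

7.802


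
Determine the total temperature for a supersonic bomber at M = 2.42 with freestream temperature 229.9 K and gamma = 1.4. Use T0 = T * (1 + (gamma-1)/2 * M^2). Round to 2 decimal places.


Step 1: (gamma-1)/2 = 0.2
Step 2: M^2 = 5.8564
Step 3: 1 + 0.2 * 5.8564 = 2.17128
Step 4: T0 = 229.9 * 2.17128 = 499.18 K

499.18


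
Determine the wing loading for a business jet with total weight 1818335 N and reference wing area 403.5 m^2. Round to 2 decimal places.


Step 1: Wing loading = W / S = 1818335 / 403.5
Step 2: Wing loading = 4506.41 N/m^2

4506.41


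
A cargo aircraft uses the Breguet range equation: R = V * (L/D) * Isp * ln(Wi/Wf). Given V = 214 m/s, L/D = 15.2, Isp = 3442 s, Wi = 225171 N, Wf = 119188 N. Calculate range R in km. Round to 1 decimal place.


Step 1: Coefficient = V * (L/D) * Isp = 214 * 15.2 * 3442 = 11196137.6 m
Step 2: Wi/Wf = 225171 / 119188 = 1.889209
Step 3: ln(1.889209) = 0.636158
Step 4: R = 11196137.6 * 0.636158 = 7122512.9 m = 7122.5 km

7122.5


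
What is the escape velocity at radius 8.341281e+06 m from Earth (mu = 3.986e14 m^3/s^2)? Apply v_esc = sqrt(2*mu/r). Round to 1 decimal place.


Step 1: 2*mu/r = 2 * 3.986e14 / 8.341281e+06 = 95572850.2612
Step 2: v_esc = sqrt(95572850.2612) = 9776.1 m/s

9776.1


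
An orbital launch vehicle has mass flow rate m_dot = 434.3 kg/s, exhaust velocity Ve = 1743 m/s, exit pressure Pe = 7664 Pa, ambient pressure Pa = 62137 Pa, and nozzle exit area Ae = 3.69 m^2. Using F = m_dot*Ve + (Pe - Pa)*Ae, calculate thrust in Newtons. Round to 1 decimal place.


Step 1: Momentum thrust = m_dot * Ve = 434.3 * 1743 = 756984.9 N
Step 2: Pressure thrust = (Pe - Pa) * Ae = (7664 - 62137) * 3.69 = -201005.37 N
Step 3: Total thrust F = 756984.9 + -201005.37 = 555979.5 N

555979.5


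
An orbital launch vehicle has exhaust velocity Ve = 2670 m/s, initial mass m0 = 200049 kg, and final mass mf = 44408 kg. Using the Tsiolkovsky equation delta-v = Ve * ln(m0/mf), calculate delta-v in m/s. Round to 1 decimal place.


Step 1: Mass ratio m0/mf = 200049 / 44408 = 4.504796
Step 2: ln(4.504796) = 1.505143
Step 3: delta-v = 2670 * 1.505143 = 4018.7 m/s

4018.7


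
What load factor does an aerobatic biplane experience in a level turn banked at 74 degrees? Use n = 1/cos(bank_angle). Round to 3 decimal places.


Step 1: Convert 74 degrees to radians = 1.291544
Step 2: cos(74 deg) = 0.275637
Step 3: n = 1 / 0.275637 = 3.628

3.628


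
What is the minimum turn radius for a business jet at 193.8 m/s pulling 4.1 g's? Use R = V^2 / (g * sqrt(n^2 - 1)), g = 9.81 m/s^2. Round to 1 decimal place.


Step 1: V^2 = 193.8^2 = 37558.44
Step 2: n^2 - 1 = 4.1^2 - 1 = 15.81
Step 3: sqrt(15.81) = 3.976179
Step 4: R = 37558.44 / (9.81 * 3.976179) = 962.9 m

962.9


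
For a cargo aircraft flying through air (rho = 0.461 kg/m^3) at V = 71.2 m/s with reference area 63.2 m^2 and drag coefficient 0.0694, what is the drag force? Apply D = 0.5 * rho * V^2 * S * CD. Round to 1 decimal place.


Step 1: Dynamic pressure q = 0.5 * 0.461 * 71.2^2 = 1168.5059 Pa
Step 2: Drag D = q * S * CD = 1168.5059 * 63.2 * 0.0694
Step 3: D = 5125.2 N

5125.2


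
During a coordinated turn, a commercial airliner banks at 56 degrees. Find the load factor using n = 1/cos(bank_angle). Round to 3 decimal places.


Step 1: Convert 56 degrees to radians = 0.977384
Step 2: cos(56 deg) = 0.559193
Step 3: n = 1 / 0.559193 = 1.788

1.788


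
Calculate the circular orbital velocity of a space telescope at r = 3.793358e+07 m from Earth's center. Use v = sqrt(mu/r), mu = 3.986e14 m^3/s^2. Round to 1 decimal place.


Step 1: mu / r = 3.986e14 / 3.793358e+07 = 10507840.2829
Step 2: v = sqrt(10507840.2829) = 3241.6 m/s

3241.6


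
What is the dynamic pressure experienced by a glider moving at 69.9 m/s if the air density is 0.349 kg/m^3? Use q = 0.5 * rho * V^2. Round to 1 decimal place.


Step 1: V^2 = 69.9^2 = 4886.01
Step 2: q = 0.5 * 0.349 * 4886.01
Step 3: q = 852.6 Pa

852.6


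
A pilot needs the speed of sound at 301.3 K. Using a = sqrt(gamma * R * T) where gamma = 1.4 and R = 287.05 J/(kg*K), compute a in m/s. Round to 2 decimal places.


Step 1: gamma * R * T = 1.4 * 287.05 * 301.3 = 121083.431
Step 2: a = sqrt(121083.431) = 347.97 m/s

347.97


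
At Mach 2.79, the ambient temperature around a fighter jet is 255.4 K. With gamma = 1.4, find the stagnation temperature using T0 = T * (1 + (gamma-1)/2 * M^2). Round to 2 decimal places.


Step 1: (gamma-1)/2 = 0.2
Step 2: M^2 = 7.7841
Step 3: 1 + 0.2 * 7.7841 = 2.55682
Step 4: T0 = 255.4 * 2.55682 = 653.01 K

653.01


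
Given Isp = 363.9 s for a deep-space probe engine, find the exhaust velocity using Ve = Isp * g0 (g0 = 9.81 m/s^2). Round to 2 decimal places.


Step 1: Ve = Isp * g0 = 363.9 * 9.81
Step 2: Ve = 3569.86 m/s

3569.86


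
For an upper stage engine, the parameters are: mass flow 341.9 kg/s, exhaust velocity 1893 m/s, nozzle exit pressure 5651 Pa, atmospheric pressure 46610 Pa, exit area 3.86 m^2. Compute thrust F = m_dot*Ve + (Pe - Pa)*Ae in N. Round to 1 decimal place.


Step 1: Momentum thrust = m_dot * Ve = 341.9 * 1893 = 647216.7 N
Step 2: Pressure thrust = (Pe - Pa) * Ae = (5651 - 46610) * 3.86 = -158101.74 N
Step 3: Total thrust F = 647216.7 + -158101.74 = 489115.0 N

489115.0


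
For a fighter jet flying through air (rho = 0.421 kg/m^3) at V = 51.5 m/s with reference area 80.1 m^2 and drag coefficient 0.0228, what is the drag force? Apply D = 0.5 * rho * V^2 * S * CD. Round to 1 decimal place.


Step 1: Dynamic pressure q = 0.5 * 0.421 * 51.5^2 = 558.2986 Pa
Step 2: Drag D = q * S * CD = 558.2986 * 80.1 * 0.0228
Step 3: D = 1019.6 N

1019.6


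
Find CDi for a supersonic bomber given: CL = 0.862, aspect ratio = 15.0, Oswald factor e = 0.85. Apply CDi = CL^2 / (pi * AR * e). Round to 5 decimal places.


Step 1: CL^2 = 0.862^2 = 0.743044
Step 2: pi * AR * e = 3.14159 * 15.0 * 0.85 = 40.055306
Step 3: CDi = 0.743044 / 40.055306 = 0.01855

0.01855


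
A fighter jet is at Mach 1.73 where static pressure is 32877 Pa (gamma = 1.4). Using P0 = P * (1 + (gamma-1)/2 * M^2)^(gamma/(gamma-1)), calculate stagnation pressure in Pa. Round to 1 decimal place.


Step 1: (gamma-1)/2 * M^2 = 0.2 * 2.9929 = 0.59858
Step 2: 1 + 0.59858 = 1.59858
Step 3: Exponent gamma/(gamma-1) = 3.5
Step 4: P0 = 32877 * 1.59858^3.5 = 169809.7 Pa

169809.7


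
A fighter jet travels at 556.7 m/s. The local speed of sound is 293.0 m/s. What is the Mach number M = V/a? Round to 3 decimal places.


Step 1: M = V / a = 556.7 / 293.0
Step 2: M = 1.900

1.900


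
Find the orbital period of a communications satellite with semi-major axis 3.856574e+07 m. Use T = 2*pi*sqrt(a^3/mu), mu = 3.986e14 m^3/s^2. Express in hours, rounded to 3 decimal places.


Step 1: a^3 / mu = 5.735945e+22 / 3.986e14 = 1.439023e+08
Step 2: sqrt(1.439023e+08) = 11995.9282 s
Step 3: T = 2*pi * 11995.9282 = 75372.64 s
Step 4: T in hours = 75372.64 / 3600 = 20.937 hours

20.937


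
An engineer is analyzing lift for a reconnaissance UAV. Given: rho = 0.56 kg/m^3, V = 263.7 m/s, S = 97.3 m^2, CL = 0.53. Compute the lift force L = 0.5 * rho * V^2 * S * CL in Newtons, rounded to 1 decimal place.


Step 1: Calculate dynamic pressure q = 0.5 * 0.56 * 263.7^2 = 0.5 * 0.56 * 69537.69 = 19470.5532 Pa
Step 2: Multiply by wing area and lift coefficient: L = 19470.5532 * 97.3 * 0.53
Step 3: L = 1894484.8264 * 0.53 = 1004077.0 N

1004077.0


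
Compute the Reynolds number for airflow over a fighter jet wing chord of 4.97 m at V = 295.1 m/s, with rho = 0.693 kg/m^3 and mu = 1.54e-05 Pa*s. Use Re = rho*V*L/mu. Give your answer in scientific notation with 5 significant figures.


Step 1: Numerator = rho * V * L = 0.693 * 295.1 * 4.97 = 1016.386371
Step 2: Re = 1016.386371 / 1.54e-05
Step 3: Re = 6.5999e+07

6.5999e+07


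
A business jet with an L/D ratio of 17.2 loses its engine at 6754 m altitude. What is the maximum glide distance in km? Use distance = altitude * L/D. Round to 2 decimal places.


Step 1: Glide distance = altitude * L/D = 6754 * 17.2 = 116168.8 m
Step 2: Convert to km: 116168.8 / 1000 = 116.17 km

116.17


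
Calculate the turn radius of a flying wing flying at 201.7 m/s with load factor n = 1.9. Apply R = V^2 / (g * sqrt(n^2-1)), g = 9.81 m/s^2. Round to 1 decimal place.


Step 1: V^2 = 201.7^2 = 40682.89
Step 2: n^2 - 1 = 1.9^2 - 1 = 2.61
Step 3: sqrt(2.61) = 1.615549
Step 4: R = 40682.89 / (9.81 * 1.615549) = 2567.0 m

2567.0


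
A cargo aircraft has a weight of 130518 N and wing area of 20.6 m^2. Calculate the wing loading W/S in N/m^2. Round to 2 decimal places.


Step 1: Wing loading = W / S = 130518 / 20.6
Step 2: Wing loading = 6335.83 N/m^2

6335.83


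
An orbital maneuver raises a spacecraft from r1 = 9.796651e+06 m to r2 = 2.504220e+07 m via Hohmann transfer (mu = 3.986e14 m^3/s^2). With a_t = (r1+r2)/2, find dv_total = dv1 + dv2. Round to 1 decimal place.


Step 1: Transfer semi-major axis a_t = (9.796651e+06 + 2.504220e+07) / 2 = 1.741943e+07 m
Step 2: v1 (circular at r1) = sqrt(mu/r1) = 6378.67 m/s
Step 3: v_t1 = sqrt(mu*(2/r1 - 1/a_t)) = 7648.02 m/s
Step 4: dv1 = |7648.02 - 6378.67| = 1269.36 m/s
Step 5: v2 (circular at r2) = 3989.63 m/s, v_t2 = 2991.95 m/s
Step 6: dv2 = |3989.63 - 2991.95| = 997.68 m/s
Step 7: Total delta-v = 1269.36 + 997.68 = 2267.0 m/s

2267.0


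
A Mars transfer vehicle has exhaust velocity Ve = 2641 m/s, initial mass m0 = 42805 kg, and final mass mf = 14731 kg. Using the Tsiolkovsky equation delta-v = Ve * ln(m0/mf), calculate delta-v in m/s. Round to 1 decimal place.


Step 1: Mass ratio m0/mf = 42805 / 14731 = 2.905777
Step 2: ln(2.905777) = 1.066701
Step 3: delta-v = 2641 * 1.066701 = 2817.2 m/s

2817.2


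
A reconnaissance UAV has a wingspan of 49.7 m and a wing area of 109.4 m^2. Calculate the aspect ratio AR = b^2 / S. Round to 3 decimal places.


Step 1: b^2 = 49.7^2 = 2470.09
Step 2: AR = 2470.09 / 109.4 = 22.579

22.579


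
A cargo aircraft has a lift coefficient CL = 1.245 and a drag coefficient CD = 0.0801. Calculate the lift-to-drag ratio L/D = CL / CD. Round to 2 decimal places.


Step 1: L/D = CL / CD = 1.245 / 0.0801
Step 2: L/D = 15.54

15.54


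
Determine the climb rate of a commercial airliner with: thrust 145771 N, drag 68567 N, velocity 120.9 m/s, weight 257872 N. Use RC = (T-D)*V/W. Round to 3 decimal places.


Step 1: Excess thrust = T - D = 145771 - 68567 = 77204 N
Step 2: Excess power = 77204 * 120.9 = 9333963.6 W
Step 3: RC = 9333963.6 / 257872 = 36.196 m/s

36.196


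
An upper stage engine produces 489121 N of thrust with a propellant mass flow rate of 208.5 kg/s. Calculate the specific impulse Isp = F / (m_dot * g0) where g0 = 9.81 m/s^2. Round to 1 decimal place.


Step 1: m_dot * g0 = 208.5 * 9.81 = 2045.38
Step 2: Isp = 489121 / 2045.38 = 239.1 s

239.1


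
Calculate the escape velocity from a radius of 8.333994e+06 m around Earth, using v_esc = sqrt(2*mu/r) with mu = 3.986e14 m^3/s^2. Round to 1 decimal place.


Step 1: 2*mu/r = 2 * 3.986e14 / 8.333994e+06 = 95656416.3593
Step 2: v_esc = sqrt(95656416.3593) = 9780.4 m/s

9780.4


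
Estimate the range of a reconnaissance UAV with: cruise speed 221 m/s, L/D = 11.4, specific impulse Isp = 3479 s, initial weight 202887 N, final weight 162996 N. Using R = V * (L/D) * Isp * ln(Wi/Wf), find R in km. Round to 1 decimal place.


Step 1: Coefficient = V * (L/D) * Isp = 221 * 11.4 * 3479 = 8764992.6 m
Step 2: Wi/Wf = 202887 / 162996 = 1.244736
Step 3: ln(1.244736) = 0.218924
Step 4: R = 8764992.6 * 0.218924 = 1918863.0 m = 1918.9 km

1918.9


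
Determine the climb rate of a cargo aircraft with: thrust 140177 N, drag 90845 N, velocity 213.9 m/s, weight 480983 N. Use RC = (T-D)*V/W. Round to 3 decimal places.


Step 1: Excess thrust = T - D = 140177 - 90845 = 49332 N
Step 2: Excess power = 49332 * 213.9 = 10552114.8 W
Step 3: RC = 10552114.8 / 480983 = 21.939 m/s

21.939


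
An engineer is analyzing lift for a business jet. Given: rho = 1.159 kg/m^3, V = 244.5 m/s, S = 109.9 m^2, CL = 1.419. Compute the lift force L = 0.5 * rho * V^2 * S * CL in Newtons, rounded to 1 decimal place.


Step 1: Calculate dynamic pressure q = 0.5 * 1.159 * 244.5^2 = 0.5 * 1.159 * 59780.25 = 34642.6549 Pa
Step 2: Multiply by wing area and lift coefficient: L = 34642.6549 * 109.9 * 1.419
Step 3: L = 3807227.7708 * 1.419 = 5402456.2 N

5402456.2


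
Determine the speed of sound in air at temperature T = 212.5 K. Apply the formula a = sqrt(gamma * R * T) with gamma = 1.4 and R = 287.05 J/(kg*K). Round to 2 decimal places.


Step 1: gamma * R * T = 1.4 * 287.05 * 212.5 = 85397.375
Step 2: a = sqrt(85397.375) = 292.23 m/s

292.23


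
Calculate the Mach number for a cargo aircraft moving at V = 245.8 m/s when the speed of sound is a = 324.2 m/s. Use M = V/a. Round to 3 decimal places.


Step 1: M = V / a = 245.8 / 324.2
Step 2: M = 0.758

0.758


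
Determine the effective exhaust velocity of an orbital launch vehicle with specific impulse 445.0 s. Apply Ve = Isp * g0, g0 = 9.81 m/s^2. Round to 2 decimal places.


Step 1: Ve = Isp * g0 = 445.0 * 9.81
Step 2: Ve = 4365.45 m/s

4365.45


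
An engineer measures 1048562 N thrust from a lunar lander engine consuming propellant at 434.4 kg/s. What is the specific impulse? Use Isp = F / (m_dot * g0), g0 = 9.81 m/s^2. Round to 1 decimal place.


Step 1: m_dot * g0 = 434.4 * 9.81 = 4261.46
Step 2: Isp = 1048562 / 4261.46 = 246.1 s

246.1


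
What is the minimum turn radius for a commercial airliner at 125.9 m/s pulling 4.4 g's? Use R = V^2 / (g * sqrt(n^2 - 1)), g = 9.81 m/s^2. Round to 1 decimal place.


Step 1: V^2 = 125.9^2 = 15850.81
Step 2: n^2 - 1 = 4.4^2 - 1 = 18.36
Step 3: sqrt(18.36) = 4.284857
Step 4: R = 15850.81 / (9.81 * 4.284857) = 377.1 m

377.1


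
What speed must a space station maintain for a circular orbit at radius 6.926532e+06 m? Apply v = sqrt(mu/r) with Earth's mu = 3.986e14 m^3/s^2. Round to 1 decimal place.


Step 1: mu / r = 3.986e14 / 6.926532e+06 = 57546835.848
Step 2: v = sqrt(57546835.848) = 7586.0 m/s

7586.0


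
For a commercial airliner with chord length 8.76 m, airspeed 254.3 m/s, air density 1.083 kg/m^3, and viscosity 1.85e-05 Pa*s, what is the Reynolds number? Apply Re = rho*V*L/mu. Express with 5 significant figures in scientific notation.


Step 1: Numerator = rho * V * L = 1.083 * 254.3 * 8.76 = 2412.564444
Step 2: Re = 2412.564444 / 1.85e-05
Step 3: Re = 1.3041e+08

1.3041e+08


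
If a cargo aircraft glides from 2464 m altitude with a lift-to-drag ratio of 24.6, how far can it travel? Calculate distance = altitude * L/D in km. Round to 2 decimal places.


Step 1: Glide distance = altitude * L/D = 2464 * 24.6 = 60614.4 m
Step 2: Convert to km: 60614.4 / 1000 = 60.61 km

60.61


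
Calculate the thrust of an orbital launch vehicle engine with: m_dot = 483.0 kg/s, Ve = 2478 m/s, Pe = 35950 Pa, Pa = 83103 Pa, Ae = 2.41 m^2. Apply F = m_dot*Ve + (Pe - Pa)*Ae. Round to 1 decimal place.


Step 1: Momentum thrust = m_dot * Ve = 483.0 * 2478 = 1196874.0 N
Step 2: Pressure thrust = (Pe - Pa) * Ae = (35950 - 83103) * 2.41 = -113638.73 N
Step 3: Total thrust F = 1196874.0 + -113638.73 = 1083235.3 N

1083235.3


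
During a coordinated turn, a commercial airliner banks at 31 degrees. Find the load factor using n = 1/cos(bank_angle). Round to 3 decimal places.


Step 1: Convert 31 degrees to radians = 0.541052
Step 2: cos(31 deg) = 0.857167
Step 3: n = 1 / 0.857167 = 1.167

1.167


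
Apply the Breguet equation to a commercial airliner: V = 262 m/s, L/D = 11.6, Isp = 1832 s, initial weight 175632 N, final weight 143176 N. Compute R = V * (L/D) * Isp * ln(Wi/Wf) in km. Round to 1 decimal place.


Step 1: Coefficient = V * (L/D) * Isp = 262 * 11.6 * 1832 = 5567814.4 m
Step 2: Wi/Wf = 175632 / 143176 = 1.226686
Step 3: ln(1.226686) = 0.204316
Step 4: R = 5567814.4 * 0.204316 = 1137595.0 m = 1137.6 km

1137.6


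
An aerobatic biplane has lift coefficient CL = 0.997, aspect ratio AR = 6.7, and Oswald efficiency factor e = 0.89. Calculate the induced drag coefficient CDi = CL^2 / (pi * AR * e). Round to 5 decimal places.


Step 1: CL^2 = 0.997^2 = 0.994009
Step 2: pi * AR * e = 3.14159 * 6.7 * 0.89 = 18.733317
Step 3: CDi = 0.994009 / 18.733317 = 0.05306

0.05306


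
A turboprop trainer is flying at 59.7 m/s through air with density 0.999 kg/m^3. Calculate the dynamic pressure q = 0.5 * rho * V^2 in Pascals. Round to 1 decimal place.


Step 1: V^2 = 59.7^2 = 3564.09
Step 2: q = 0.5 * 0.999 * 3564.09
Step 3: q = 1780.3 Pa

1780.3


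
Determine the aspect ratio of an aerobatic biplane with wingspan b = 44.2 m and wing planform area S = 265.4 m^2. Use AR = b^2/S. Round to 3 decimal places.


Step 1: b^2 = 44.2^2 = 1953.64
Step 2: AR = 1953.64 / 265.4 = 7.361

7.361


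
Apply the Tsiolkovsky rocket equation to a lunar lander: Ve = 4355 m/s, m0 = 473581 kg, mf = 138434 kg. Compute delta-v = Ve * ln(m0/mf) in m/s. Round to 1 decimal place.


Step 1: Mass ratio m0/mf = 473581 / 138434 = 3.420988
Step 2: ln(3.420988) = 1.229929
Step 3: delta-v = 4355 * 1.229929 = 5356.3 m/s

5356.3


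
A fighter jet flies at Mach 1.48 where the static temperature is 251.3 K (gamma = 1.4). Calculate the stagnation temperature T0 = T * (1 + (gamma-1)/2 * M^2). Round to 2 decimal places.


Step 1: (gamma-1)/2 = 0.2
Step 2: M^2 = 2.1904
Step 3: 1 + 0.2 * 2.1904 = 1.43808
Step 4: T0 = 251.3 * 1.43808 = 361.39 K

361.39


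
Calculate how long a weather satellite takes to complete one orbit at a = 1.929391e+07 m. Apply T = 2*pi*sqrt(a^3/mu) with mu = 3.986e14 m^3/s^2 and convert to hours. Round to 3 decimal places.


Step 1: a^3 / mu = 7.182254e+21 / 3.986e14 = 1.801870e+07
Step 2: sqrt(1.801870e+07) = 4244.8439 s
Step 3: T = 2*pi * 4244.8439 = 26671.14 s
Step 4: T in hours = 26671.14 / 3600 = 7.409 hours

7.409


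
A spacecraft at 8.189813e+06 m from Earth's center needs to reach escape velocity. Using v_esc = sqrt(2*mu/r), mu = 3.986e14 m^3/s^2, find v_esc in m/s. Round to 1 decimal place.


Step 1: 2*mu/r = 2 * 3.986e14 / 8.189813e+06 = 97340439.8855
Step 2: v_esc = sqrt(97340439.8855) = 9866.1 m/s

9866.1


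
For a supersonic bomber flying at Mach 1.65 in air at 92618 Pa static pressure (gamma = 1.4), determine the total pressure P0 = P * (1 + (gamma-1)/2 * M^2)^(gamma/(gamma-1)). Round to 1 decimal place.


Step 1: (gamma-1)/2 * M^2 = 0.2 * 2.7225 = 0.5445
Step 2: 1 + 0.5445 = 1.5445
Step 3: Exponent gamma/(gamma-1) = 3.5
Step 4: P0 = 92618 * 1.5445^3.5 = 424085.2 Pa

424085.2


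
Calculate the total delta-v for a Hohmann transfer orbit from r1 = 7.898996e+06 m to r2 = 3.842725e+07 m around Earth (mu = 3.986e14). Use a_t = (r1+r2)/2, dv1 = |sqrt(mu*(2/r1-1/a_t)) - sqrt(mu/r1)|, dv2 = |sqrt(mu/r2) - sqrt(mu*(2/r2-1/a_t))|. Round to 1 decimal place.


Step 1: Transfer semi-major axis a_t = (7.898996e+06 + 3.842725e+07) / 2 = 2.316312e+07 m
Step 2: v1 (circular at r1) = sqrt(mu/r1) = 7103.67 m/s
Step 3: v_t1 = sqrt(mu*(2/r1 - 1/a_t)) = 9149.64 m/s
Step 4: dv1 = |9149.64 - 7103.67| = 2045.97 m/s
Step 5: v2 (circular at r2) = 3220.69 m/s, v_t2 = 1880.77 m/s
Step 6: dv2 = |3220.69 - 1880.77| = 1339.92 m/s
Step 7: Total delta-v = 2045.97 + 1339.92 = 3385.9 m/s

3385.9


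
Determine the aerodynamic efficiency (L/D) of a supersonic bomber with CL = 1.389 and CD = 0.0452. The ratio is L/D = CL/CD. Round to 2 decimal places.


Step 1: L/D = CL / CD = 1.389 / 0.0452
Step 2: L/D = 30.73

30.73


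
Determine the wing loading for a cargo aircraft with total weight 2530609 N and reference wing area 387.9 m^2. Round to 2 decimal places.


Step 1: Wing loading = W / S = 2530609 / 387.9
Step 2: Wing loading = 6523.87 N/m^2

6523.87


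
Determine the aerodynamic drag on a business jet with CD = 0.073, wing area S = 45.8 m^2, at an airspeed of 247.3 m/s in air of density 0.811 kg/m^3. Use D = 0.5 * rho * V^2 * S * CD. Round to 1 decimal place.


Step 1: Dynamic pressure q = 0.5 * 0.811 * 247.3^2 = 24799.2811 Pa
Step 2: Drag D = q * S * CD = 24799.2811 * 45.8 * 0.073
Step 3: D = 82913.9 N

82913.9


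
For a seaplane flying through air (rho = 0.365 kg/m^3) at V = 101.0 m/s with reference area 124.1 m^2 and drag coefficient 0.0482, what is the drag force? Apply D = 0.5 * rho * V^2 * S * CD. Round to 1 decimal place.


Step 1: Dynamic pressure q = 0.5 * 0.365 * 101.0^2 = 1861.6825 Pa
Step 2: Drag D = q * S * CD = 1861.6825 * 124.1 * 0.0482
Step 3: D = 11135.9 N

11135.9


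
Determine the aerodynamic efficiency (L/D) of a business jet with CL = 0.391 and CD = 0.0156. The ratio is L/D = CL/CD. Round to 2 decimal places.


Step 1: L/D = CL / CD = 0.391 / 0.0156
Step 2: L/D = 25.06

25.06


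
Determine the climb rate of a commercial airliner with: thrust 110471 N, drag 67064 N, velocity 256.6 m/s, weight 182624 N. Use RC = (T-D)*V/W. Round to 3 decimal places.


Step 1: Excess thrust = T - D = 110471 - 67064 = 43407 N
Step 2: Excess power = 43407 * 256.6 = 11138236.2 W
Step 3: RC = 11138236.2 / 182624 = 60.990 m/s

60.990


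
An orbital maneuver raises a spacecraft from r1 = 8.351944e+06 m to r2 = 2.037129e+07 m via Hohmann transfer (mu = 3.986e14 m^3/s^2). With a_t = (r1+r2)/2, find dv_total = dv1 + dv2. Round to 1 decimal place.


Step 1: Transfer semi-major axis a_t = (8.351944e+06 + 2.037129e+07) / 2 = 1.436162e+07 m
Step 2: v1 (circular at r1) = sqrt(mu/r1) = 6908.36 m/s
Step 3: v_t1 = sqrt(mu*(2/r1 - 1/a_t)) = 8227.78 m/s
Step 4: dv1 = |8227.78 - 6908.36| = 1319.42 m/s
Step 5: v2 (circular at r2) = 4423.43 m/s, v_t2 = 3373.27 m/s
Step 6: dv2 = |4423.43 - 3373.27| = 1050.16 m/s
Step 7: Total delta-v = 1319.42 + 1050.16 = 2369.6 m/s

2369.6


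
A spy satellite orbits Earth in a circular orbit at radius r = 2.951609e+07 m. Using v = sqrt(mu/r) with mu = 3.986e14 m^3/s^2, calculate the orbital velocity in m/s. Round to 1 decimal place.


Step 1: mu / r = 3.986e14 / 2.951609e+07 = 13504498.7327
Step 2: v = sqrt(13504498.7327) = 3674.8 m/s

3674.8


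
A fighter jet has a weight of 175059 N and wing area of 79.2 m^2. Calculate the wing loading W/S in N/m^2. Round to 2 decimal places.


Step 1: Wing loading = W / S = 175059 / 79.2
Step 2: Wing loading = 2210.34 N/m^2

2210.34


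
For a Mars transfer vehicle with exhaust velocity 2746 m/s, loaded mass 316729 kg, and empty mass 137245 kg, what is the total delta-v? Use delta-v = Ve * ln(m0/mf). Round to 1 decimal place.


Step 1: Mass ratio m0/mf = 316729 / 137245 = 2.307763
Step 2: ln(2.307763) = 0.836279
Step 3: delta-v = 2746 * 0.836279 = 2296.4 m/s

2296.4


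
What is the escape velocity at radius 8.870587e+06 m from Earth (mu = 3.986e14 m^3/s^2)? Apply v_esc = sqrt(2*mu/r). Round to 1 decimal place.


Step 1: 2*mu/r = 2 * 3.986e14 / 8.870587e+06 = 89870039.0403
Step 2: v_esc = sqrt(89870039.0403) = 9480.0 m/s

9480.0


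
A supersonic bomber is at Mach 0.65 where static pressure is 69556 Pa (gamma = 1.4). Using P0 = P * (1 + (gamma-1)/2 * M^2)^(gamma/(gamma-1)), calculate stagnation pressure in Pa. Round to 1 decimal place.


Step 1: (gamma-1)/2 * M^2 = 0.2 * 0.4225 = 0.0845
Step 2: 1 + 0.0845 = 1.0845
Step 3: Exponent gamma/(gamma-1) = 3.5
Step 4: P0 = 69556 * 1.0845^3.5 = 92392.8 Pa

92392.8


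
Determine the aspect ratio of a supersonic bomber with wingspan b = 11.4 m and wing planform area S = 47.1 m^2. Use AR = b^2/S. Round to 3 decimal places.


Step 1: b^2 = 11.4^2 = 129.96
Step 2: AR = 129.96 / 47.1 = 2.759

2.759


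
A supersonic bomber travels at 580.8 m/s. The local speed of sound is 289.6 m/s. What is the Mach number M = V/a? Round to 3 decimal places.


Step 1: M = V / a = 580.8 / 289.6
Step 2: M = 2.006

2.006


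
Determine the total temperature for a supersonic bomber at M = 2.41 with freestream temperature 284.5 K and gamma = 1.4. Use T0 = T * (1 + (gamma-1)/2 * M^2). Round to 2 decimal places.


Step 1: (gamma-1)/2 = 0.2
Step 2: M^2 = 5.8081
Step 3: 1 + 0.2 * 5.8081 = 2.16162
Step 4: T0 = 284.5 * 2.16162 = 614.98 K

614.98


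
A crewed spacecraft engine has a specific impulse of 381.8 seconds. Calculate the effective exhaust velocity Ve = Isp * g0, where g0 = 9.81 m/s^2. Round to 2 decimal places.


Step 1: Ve = Isp * g0 = 381.8 * 9.81
Step 2: Ve = 3745.46 m/s

3745.46


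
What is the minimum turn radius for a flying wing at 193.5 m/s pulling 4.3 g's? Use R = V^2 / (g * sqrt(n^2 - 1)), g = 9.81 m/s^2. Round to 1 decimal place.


Step 1: V^2 = 193.5^2 = 37442.25
Step 2: n^2 - 1 = 4.3^2 - 1 = 17.49
Step 3: sqrt(17.49) = 4.182105
Step 4: R = 37442.25 / (9.81 * 4.182105) = 912.6 m

912.6


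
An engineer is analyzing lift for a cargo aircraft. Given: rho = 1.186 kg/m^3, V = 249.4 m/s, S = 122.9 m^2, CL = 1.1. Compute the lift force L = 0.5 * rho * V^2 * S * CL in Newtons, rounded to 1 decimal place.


Step 1: Calculate dynamic pressure q = 0.5 * 1.186 * 249.4^2 = 0.5 * 1.186 * 62200.36 = 36884.8135 Pa
Step 2: Multiply by wing area and lift coefficient: L = 36884.8135 * 122.9 * 1.1
Step 3: L = 4533143.5767 * 1.1 = 4986457.9 N

4986457.9


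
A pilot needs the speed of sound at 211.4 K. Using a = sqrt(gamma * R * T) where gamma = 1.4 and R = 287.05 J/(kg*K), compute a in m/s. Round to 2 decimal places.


Step 1: gamma * R * T = 1.4 * 287.05 * 211.4 = 84955.318
Step 2: a = sqrt(84955.318) = 291.47 m/s

291.47


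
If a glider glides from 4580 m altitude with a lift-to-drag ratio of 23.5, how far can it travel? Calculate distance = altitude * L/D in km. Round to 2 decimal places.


Step 1: Glide distance = altitude * L/D = 4580 * 23.5 = 107630.0 m
Step 2: Convert to km: 107630.0 / 1000 = 107.63 km

107.63


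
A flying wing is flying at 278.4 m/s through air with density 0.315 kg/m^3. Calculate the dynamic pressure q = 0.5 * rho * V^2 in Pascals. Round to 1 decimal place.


Step 1: V^2 = 278.4^2 = 77506.56
Step 2: q = 0.5 * 0.315 * 77506.56
Step 3: q = 12207.3 Pa

12207.3


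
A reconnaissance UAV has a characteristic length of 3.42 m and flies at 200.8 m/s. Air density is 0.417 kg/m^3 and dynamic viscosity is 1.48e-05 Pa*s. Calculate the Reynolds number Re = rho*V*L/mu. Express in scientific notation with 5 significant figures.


Step 1: Numerator = rho * V * L = 0.417 * 200.8 * 3.42 = 286.368912
Step 2: Re = 286.368912 / 1.48e-05
Step 3: Re = 1.9349e+07

1.9349e+07


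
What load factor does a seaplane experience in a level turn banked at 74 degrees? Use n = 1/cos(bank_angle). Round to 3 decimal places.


Step 1: Convert 74 degrees to radians = 1.291544
Step 2: cos(74 deg) = 0.275637
Step 3: n = 1 / 0.275637 = 3.628

3.628


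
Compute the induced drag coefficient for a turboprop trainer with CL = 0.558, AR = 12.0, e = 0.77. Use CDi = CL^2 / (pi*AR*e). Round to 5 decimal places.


Step 1: CL^2 = 0.558^2 = 0.311364
Step 2: pi * AR * e = 3.14159 * 12.0 * 0.77 = 29.028316
Step 3: CDi = 0.311364 / 29.028316 = 0.01073

0.01073


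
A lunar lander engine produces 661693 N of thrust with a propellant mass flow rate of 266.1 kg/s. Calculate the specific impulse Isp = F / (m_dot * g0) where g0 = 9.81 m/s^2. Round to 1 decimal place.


Step 1: m_dot * g0 = 266.1 * 9.81 = 2610.44
Step 2: Isp = 661693 / 2610.44 = 253.5 s

253.5


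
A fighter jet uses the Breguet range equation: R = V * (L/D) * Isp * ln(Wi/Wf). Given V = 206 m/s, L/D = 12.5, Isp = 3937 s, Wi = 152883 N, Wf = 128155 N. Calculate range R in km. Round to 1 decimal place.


Step 1: Coefficient = V * (L/D) * Isp = 206 * 12.5 * 3937 = 10137775.0 m
Step 2: Wi/Wf = 152883 / 128155 = 1.192954
Step 3: ln(1.192954) = 0.176432
Step 4: R = 10137775.0 * 0.176432 = 1788632.5 m = 1788.6 km

1788.6


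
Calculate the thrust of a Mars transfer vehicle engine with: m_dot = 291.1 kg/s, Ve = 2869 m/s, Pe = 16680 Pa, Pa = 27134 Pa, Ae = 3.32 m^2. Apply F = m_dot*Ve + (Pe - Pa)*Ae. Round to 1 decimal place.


Step 1: Momentum thrust = m_dot * Ve = 291.1 * 2869 = 835165.9 N
Step 2: Pressure thrust = (Pe - Pa) * Ae = (16680 - 27134) * 3.32 = -34707.28 N
Step 3: Total thrust F = 835165.9 + -34707.28 = 800458.6 N

800458.6


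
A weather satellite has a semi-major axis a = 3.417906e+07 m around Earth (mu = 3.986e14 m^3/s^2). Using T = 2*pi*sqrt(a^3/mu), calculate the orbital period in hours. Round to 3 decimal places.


Step 1: a^3 / mu = 3.992826e+22 / 3.986e14 = 1.001712e+08
Step 2: sqrt(1.001712e+08) = 10008.5583 s
Step 3: T = 2*pi * 10008.5583 = 62885.63 s
Step 4: T in hours = 62885.63 / 3600 = 17.468 hours

17.468


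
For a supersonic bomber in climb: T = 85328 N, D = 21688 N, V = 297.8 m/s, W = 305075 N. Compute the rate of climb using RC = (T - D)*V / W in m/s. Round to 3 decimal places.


Step 1: Excess thrust = T - D = 85328 - 21688 = 63640 N
Step 2: Excess power = 63640 * 297.8 = 18951992.0 W
Step 3: RC = 18951992.0 / 305075 = 62.122 m/s

62.122
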